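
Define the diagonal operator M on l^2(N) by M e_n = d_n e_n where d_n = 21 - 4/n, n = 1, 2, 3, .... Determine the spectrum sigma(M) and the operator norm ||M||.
sigma(M) = {21 - 4/n : n ≥ 1} ∪ {21}; ||M|| = 21

A bounded diagonal operator on l^2 with diagonal entries d_n has spectrum equal to the closure of {d_n : n ≥ 1}: every d_n is an eigenvalue (with eigenvector e_n), so {d_n} ⊂ sigma(M); the spectrum is closed, so its closure is too; and for lambda not in the closure, (M - lambda I) has bounded inverse (the diagonal entries 1/(d_n - lambda) are bounded). For our sequence d_n = 21 - 4/n, n = 1, 2, 3, ...:
  - {d_n} = {21 - 4/n : n ≥ 1}; the only limit point is 21
  - closure = {21 - 4/n : n ≥ 1} ∪ {21}
For the norm: a diagonal operator has ||M|| = sup_n |d_n|. Here d_n = 21 - 4/n increases monotonically from d_1 = 17 toward 21, with all terms in [17, 21); so sup_n |d_n| = 21 (the supremum is the limit, not attained). So ||M|| = 21.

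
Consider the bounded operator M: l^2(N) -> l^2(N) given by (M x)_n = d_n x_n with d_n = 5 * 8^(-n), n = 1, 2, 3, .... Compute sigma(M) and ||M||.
sigma(M) = {5 * 8^(-n) : n ≥ 1} ∪ {0}; ||M|| = 5/8

A bounded diagonal operator on l^2 with diagonal entries d_n has spectrum equal to the closure of {d_n : n ≥ 1}: every d_n is an eigenvalue (with eigenvector e_n), so {d_n} ⊂ sigma(M); the spectrum is closed, so its closure is too; and for lambda not in the closure, (M - lambda I) has bounded inverse (the diagonal entries 1/(d_n - lambda) are bounded). For our sequence d_n = 5 * 8^(-n), n = 1, 2, 3, ...:
  - {d_n} = {5 * 8^(-n) : n ≥ 1}; the only limit point is 0
  - closure = {5 * 8^(-n) : n ≥ 1} ∪ {0}
For the norm: a diagonal operator has ||M|| = sup_n |d_n|. Here d_n = 5 * 8^(-n) is positive and decreasing, so sup_n |d_n| = d_1 = 5/8. So ||M|| = 5/8.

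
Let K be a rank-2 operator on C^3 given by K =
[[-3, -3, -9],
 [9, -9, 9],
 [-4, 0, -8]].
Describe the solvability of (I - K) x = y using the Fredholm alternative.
(I - K) is invertible (det(I - K) = 135 ≠ 0), so for every y in C^3 the equation (I - K) x = y has a unique solution.

K has rank 2 and factors as K = U V^T = u1 v1^T + u2 v2^T with u1 = (-2, 3, -2), v1 = (3, -3, 3), u2 = (-3, 0, -2), v2 = (-1, 3, 1) (multiplying out reproduces the displayed K). The nonzero eigenvalues of U V^T coincide with those of the 2 x 2 matrix G = V^T U = [[v1·u1, v1·u2], [v2·u1, v2·u2]] = [[-21, -15], [9, 1]], and by the Sylvester determinant identity det(I_3 - U V^T) = det(I_2 - V^T U) = det([[22, 15], [-9, 0]]) = (22)(0) - (15)(-9) = 135. (Direct check: I - K =
[[4, 3, 9],
 [-9, 10, -9],
 [4, 0, 9]]
has determinant 135.) The finite-dimensional Fredholm alternative says: either (I - K) is invertible, or ker(I - K) ≠ {0} and then range(I - K) = ker((I - K)^*)^⊥, with dim ker(I - K) = dim ker((I - K)^*). Since det(I - K) ≠ 0, 1 is not an eigenvalue of K and ker(I - K) = {0}, so we are in the first case: for every y there is a unique x = (I - K)^(-1) y. (Explicitly, by the Woodbury identity, (I - U V^T)^(-1) = I + U (I_2 - G)^(-1) V^T.)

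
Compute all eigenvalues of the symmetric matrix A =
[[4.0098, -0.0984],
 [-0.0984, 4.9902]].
sigma(A) ≈ {4, 5}

A is real symmetric, so its spectrum consists of real eigenvalues. Expanding the characteristic polynomial of the displayed matrix gives
  det(λ I - A) = p(λ) = λ^2 + (-9)λ + (20).
Solving p(λ) = 0 yields eigenvalues ≈ 4, 5. (A is shown rounded to 4 decimals, so these recover the underlying integer eigenvalues to within that precision.)
Verification: the trace of A = 9 equals the sum of eigenvalues 9, and det(A) ≈ 20.0000 matches the eigenvalue product 20.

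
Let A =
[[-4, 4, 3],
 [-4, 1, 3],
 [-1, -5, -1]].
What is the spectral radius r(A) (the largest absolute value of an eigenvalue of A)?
r(A) ≈ 5.5438

The eigenvalues of A are the roots of its characteristic polynomial. With M = A (coefficients from the trace, the sum of principal 2x2 minors, and det A):
  p(λ) = det(λ I - M) = λ^3 + 4λ^2 + 33λ + 21.
No integer candidate from the rational root theorem (±divisors of 21) is a root, so the roots are irrational. The cubic discriminant is Δ = -93711 < 0, so there is one real root and a complex-conjugate pair. p(-1) = -9 and p(0) = 21 have opposite signs, so a root lies in (-1, 0); Newton's method refines it to λ ≈ -0.6833. Dividing out (λ - (-0.6833)) leaves approximately λ^2 + 3.3167λ + 30.7337. For λ^2 + 3.3167λ + 30.7337 the discriminant is -111.9343. It is negative, so the remaining roots are the complex-conjugate pair λ ≈ -1.6584 ± 5.29i. Their product equals the constant term, so |λ|^2 ≈ 30.7337 and |λ| ≈ 5.5438.
Thus the eigenvalues (to 4 decimals) are -0.6833 (modulus 0.6833); -1.6584 ± 5.29i (modulus 5.5438). The spectral radius is the largest modulus: r(A) ≈ 5.5438. (Cross-check: r(A) ≤ ||A||_2 ≈ 8.404; equality holds whenever A is normal, though it can also hold for some non-normal A.)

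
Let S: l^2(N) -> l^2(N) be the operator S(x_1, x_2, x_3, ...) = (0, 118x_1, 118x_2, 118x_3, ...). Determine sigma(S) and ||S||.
sigma(S) = closed disk {z in C : |z| ≤ 118}; ||S|| = 118

Note S = 118·U where U is the unit right shift (U x)_k = x_{k-1} (with x_0 := 0); so ||S|| = 118||U|| and sigma(S) = 118·sigma(U). ||S x||^2 = sum_{k≥1} |118x_k|^2 = 13924||x||^2, so ||S|| = 118 and sigma(S) ⊂ {|z| ≤ 118}. For any |lambda| < 118, the equation (S - lambda I) x = 0 forces x_1 = 0, then 118x_k = lambda x_{k+1} ⇒ x = 0, so S has no eigenvalues. But (S - lambda I) is not surjective for |lambda| < 118: solving (S - lambda I) x = e_1 would require x_n proportional to (lambda/118)^(-n), which is not in l^2. So every |lambda| < 118 lies in the residual spectrum. The boundary |lambda| = 118 is in the approximate point spectrum (the spectrum is closed). Hence sigma(S) is the closed disk of radius 118.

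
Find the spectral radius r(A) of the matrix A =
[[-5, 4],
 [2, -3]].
r(A) = 7

The eigenvalues of A are the roots of its characteristic polynomial. With M = A (coefficients from the trace and determinant):
  p(λ) = det(λ I - M) = λ^2 + 8λ + 7.
For λ^2 + 8λ + 7 the discriminant is 36. It is a perfect square (6^2), so the roots are rational: λ = (-8 ± 6)/2 = -1, -7.
Thus the eigenvalues (to 4 decimals) are -1 (modulus 1); -7 (modulus 7). The spectral radius is the largest modulus: r(A) = 7. (Cross-check: r(A) ≤ ||A||_2 ≈ 7.2854; equality holds whenever A is normal, though it can also hold for some non-normal A.)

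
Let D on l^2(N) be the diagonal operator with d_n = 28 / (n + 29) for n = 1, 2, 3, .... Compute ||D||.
||D|| = 14/15 (attained at n = 1)

For D diagonal, ||D|| = sup_n |d_n| = sup_n 28/(n + 29). This is positive and strictly decreasing in n, so the supremum is attained at n = 1: d_1 = 28/(1 + 29) = 14/15. Hence ||D|| = 14/15.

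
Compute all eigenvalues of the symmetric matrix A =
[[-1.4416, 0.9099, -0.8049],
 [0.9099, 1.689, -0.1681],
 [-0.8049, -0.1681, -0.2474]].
sigma(A) ≈ {-2, 0, 2}

A is real symmetric, so its spectrum consists of real eigenvalues. Expanding the characteristic polynomial of the displayed matrix gives
  det(λ I - A) = p(λ) = λ^3 + (0)λ^2 + (-4)λ + (0).
Solving p(λ) = 0 yields eigenvalues ≈ -2, 0, 2. (A is shown rounded to 4 decimals, so these recover the underlying integer eigenvalues to within that precision.)
Verification: the trace of A = 0 equals the sum of eigenvalues 0, and det(A) ≈ -0.0001 matches the eigenvalue product 0.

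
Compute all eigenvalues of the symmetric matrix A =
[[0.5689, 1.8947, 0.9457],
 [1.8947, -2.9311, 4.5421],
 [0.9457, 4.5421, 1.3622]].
sigma(A) ≈ {-6, 0, 5}

A is real symmetric, so its spectrum consists of real eigenvalues. Expanding the characteristic polynomial of the displayed matrix gives
  det(λ I - A) = p(λ) = λ^3 + (1)λ^2 + (-30)λ + (0).
Solving p(λ) = 0 yields eigenvalues ≈ -6, 0, 5. (A is shown rounded to 4 decimals, so these recover the underlying integer eigenvalues to within that precision.)
Verification: the trace of A = -1 equals the sum of eigenvalues -1, and det(A) ≈ 0.0002 matches the eigenvalue product 0.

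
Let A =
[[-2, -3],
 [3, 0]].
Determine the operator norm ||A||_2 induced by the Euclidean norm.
||A||_2 = sqrt((22 + sqrt(160))/2) ≈ 4.1623 (= sqrt(largest eigenvalue of A^T A))

||A||_2 = sigma_max(A) = sqrt(lambda_max(A^T A)). Form the symmetric matrix M = A^T A =
[[13, 6],
 [6, 9]].
Its characteristic polynomial (trace, determinant of M give the coefficients) is
  p(λ) = det(λ I - M) = λ^2 - 22λ + 81.
For λ^2 - 22λ + 81 the discriminant is 160. It is nonnegative but not a perfect square, so the roots are real and irrational: λ = (22 ± sqrt(160))/2 ≈ 17.3246, 4.6754.
So the eigenvalues of A^T A are ≈ 4.6754, 17.3246 (all ≥ 0, as they must be for A^T A). The largest is λ_max = (22 + sqrt(160))/2 ≈ 17.3246, hence ||A||_2 = sqrt(λ_max) = sqrt((22 + sqrt(160))/2) ≈ 4.1623.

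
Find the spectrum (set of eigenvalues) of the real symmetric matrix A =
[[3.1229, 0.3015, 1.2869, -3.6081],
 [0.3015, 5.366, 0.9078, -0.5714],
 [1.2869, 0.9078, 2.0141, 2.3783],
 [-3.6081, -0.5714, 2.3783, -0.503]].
sigma(A) ≈ {-4, 3, 5, 6}

A is real symmetric, so its spectrum consists of real eigenvalues. Expanding the characteristic polynomial of the displayed matrix gives
  det(λ I - A) = p(λ) = λ^4 + (-10)λ^3 + (7)λ^2 + (162.0038)λ + (-360.0095).
Solving p(λ) = 0 yields eigenvalues ≈ -4, 3, 5, 6. (A is shown rounded to 4 decimals, so these recover the underlying integer eigenvalues to within that precision.)
Verification: the trace of A = 10 equals the sum of eigenvalues 10, and det(A) ≈ -360.0095 matches the eigenvalue product -360.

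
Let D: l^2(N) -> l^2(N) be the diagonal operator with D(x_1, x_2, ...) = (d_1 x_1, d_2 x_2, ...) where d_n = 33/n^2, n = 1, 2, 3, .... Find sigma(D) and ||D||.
sigma(D) = {33/n^2 : n ≥ 1} ∪ {0}; ||D|| = 33

A bounded diagonal operator on l^2 with diagonal entries d_n has spectrum equal to the closure of {d_n : n ≥ 1}: every d_n is an eigenvalue (with eigenvector e_n), so {d_n} ⊂ sigma(D); the spectrum is closed, so its closure is too; and for lambda not in the closure, (D - lambda I) has bounded inverse (the diagonal entries 1/(d_n - lambda) are bounded). For our sequence d_n = 33/n^2, n = 1, 2, 3, ...:
  - {d_n} = {33/n^2 : n ≥ 1}; the only limit point is 0
  - closure = {33/n^2 : n ≥ 1} ∪ {0}
For the norm: a diagonal operator has ||D|| = sup_n |d_n|. Here d_n = 33/n^2 is positive and decreasing, so sup_n |d_n| = d_1 = 33. So ||D|| = 33.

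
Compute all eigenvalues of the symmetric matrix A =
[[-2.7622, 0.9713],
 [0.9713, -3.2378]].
sigma(A) ≈ {-4, -2}

A is real symmetric, so its spectrum consists of real eigenvalues. Expanding the characteristic polynomial of the displayed matrix gives
  det(λ I - A) = p(λ) = λ^2 + (6)λ + (8).
Solving p(λ) = 0 yields eigenvalues ≈ -4, -2. (A is shown rounded to 4 decimals, so these recover the underlying integer eigenvalues to within that precision.)
Verification: the trace of A = -6 equals the sum of eigenvalues -6, and det(A) ≈ 8.0000 matches the eigenvalue product 8.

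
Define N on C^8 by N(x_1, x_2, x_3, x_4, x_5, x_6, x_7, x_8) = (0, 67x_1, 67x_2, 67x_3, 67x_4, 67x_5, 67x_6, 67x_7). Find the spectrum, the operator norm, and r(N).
sigma(N) = {0}; ||N|| = 67; r(N) = 0. (N is nilpotent with N^8 = 0.)

On C^8, N is a strictly lower-triangular matrix with 67 on the subdiagonal and zeros elsewhere, so its characteristic polynomial is lambda^8 and every eigenvalue is 0: sigma(N) = {0}. For the operator norm, N e_i = 67e_{i+1} for i = 1, ..., 7 and N e_8 = 0, so the singular values of N are 67 (with multiplicity 7) and 0; hence ||N|| = 67. The spectral radius r(N) = max|lambda| = 0. Note ||N|| > r(N) — characteristic of non-normal nilpotent operators. Indeed N^8 = 0.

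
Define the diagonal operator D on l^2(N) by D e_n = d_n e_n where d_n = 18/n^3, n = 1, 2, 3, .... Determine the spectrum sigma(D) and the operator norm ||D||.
sigma(D) = {18/n^3 : n ≥ 1} ∪ {0}; ||D|| = 18

A bounded diagonal operator on l^2 with diagonal entries d_n has spectrum equal to the closure of {d_n : n ≥ 1}: every d_n is an eigenvalue (with eigenvector e_n), so {d_n} ⊂ sigma(D); the spectrum is closed, so its closure is too; and for lambda not in the closure, (D - lambda I) has bounded inverse (the diagonal entries 1/(d_n - lambda) are bounded). For our sequence d_n = 18/n^3, n = 1, 2, 3, ...:
  - {d_n} = {18/n^3 : n ≥ 1}; the only limit point is 0
  - closure = {18/n^3 : n ≥ 1} ∪ {0}
For the norm: a diagonal operator has ||D|| = sup_n |d_n|. Here d_n = 18/n^3 is positive and decreasing, so sup_n |d_n| = d_1 = 18. So ||D|| = 18.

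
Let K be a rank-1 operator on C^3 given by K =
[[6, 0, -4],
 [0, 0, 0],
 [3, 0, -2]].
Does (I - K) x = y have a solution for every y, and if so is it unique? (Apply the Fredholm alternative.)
(I - K) is invertible (det(I - K) = -3 ≠ 0), so for every y in C^3 the equation (I - K) x = y has a unique solution.

K has rank 1, so it is an outer product K = u v^T: every row of K is a multiple of one row vector. Reading off the entries, u = (-2, 0, -1) and v = (-3, 0, 2) (row i of K equals u_i·v^T). A rank-one matrix u v^T satisfies K u = u (v·u) and kills the (2)-dimensional subspace v^⊥, so its characteristic polynomial is lambda^2 (lambda - v·u) with v·u = tr K = 4. Hence the eigenvalues of I - K are 1 (multiplicity 2) and 1 - (4) = -3, so det(I - K) = -3. (Direct check: I - K =
[[-5, 0, 4],
 [0, 1, 0],
 [-3, 0, 3]]
has determinant -3.) The finite-dimensional Fredholm alternative says: either (I - K) is invertible, or ker(I - K) ≠ {0} and then range(I - K) = ker((I - K)^*)^⊥, with dim ker(I - K) = dim ker((I - K)^*). Since det(I - K) ≠ 0, 1 is not an eigenvalue of K and ker(I - K) = {0}, so we are in the first case: for every y there is a unique x = (I - K)^(-1) y. Explicitly, by the Sherman–Morrison formula, (I - u v^T)^(-1) = I + u v^T/(1 - v·u), i.e. (I - K)^(-1) = I + K/(-3).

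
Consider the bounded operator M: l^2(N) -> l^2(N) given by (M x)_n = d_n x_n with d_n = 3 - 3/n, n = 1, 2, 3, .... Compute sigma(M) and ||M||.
sigma(M) = {3 - 3/n : n ≥ 1} ∪ {3}; ||M|| = 3

A bounded diagonal operator on l^2 with diagonal entries d_n has spectrum equal to the closure of {d_n : n ≥ 1}: every d_n is an eigenvalue (with eigenvector e_n), so {d_n} ⊂ sigma(M); the spectrum is closed, so its closure is too; and for lambda not in the closure, (M - lambda I) has bounded inverse (the diagonal entries 1/(d_n - lambda) are bounded). For our sequence d_n = 3 - 3/n, n = 1, 2, 3, ...:
  - {d_n} = {3 - 3/n : n ≥ 1}; the only limit point is 3
  - closure = {3 - 3/n : n ≥ 1} ∪ {3}
For the norm: a diagonal operator has ||M|| = sup_n |d_n|. Here d_n = 3 - 3/n increases monotonically from d_1 = 0 toward 3, with all terms in [0, 3); so sup_n |d_n| = 3 (the supremum is the limit, not attained). So ||M|| = 3.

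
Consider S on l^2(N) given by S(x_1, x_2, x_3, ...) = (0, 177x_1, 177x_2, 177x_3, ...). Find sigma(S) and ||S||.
sigma(S) = closed disk {z in C : |z| ≤ 177}; ||S|| = 177

Note S = 177·U where U is the unit right shift (U x)_k = x_{k-1} (with x_0 := 0); so ||S|| = 177||U|| and sigma(S) = 177·sigma(U). ||S x||^2 = sum_{k≥1} |177x_k|^2 = 31329||x||^2, so ||S|| = 177 and sigma(S) ⊂ {|z| ≤ 177}. For any |lambda| < 177, the equation (S - lambda I) x = 0 forces x_1 = 0, then 177x_k = lambda x_{k+1} ⇒ x = 0, so S has no eigenvalues. But (S - lambda I) is not surjective for |lambda| < 177: solving (S - lambda I) x = e_1 would require x_n proportional to (lambda/177)^(-n), which is not in l^2. So every |lambda| < 177 lies in the residual spectrum. The boundary |lambda| = 177 is in the approximate point spectrum (the spectrum is closed). Hence sigma(S) is the closed disk of radius 177.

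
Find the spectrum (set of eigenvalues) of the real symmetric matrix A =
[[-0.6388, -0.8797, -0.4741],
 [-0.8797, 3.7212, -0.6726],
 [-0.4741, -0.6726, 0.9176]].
sigma(A) ≈ {-1, 1, 4}

A is real symmetric, so its spectrum consists of real eigenvalues. Expanding the characteristic polynomial of the displayed matrix gives
  det(λ I - A) = p(λ) = λ^3 + (-4)λ^2 + (-1)λ + (4).
Solving p(λ) = 0 yields eigenvalues ≈ -1, 1, 4. (A is shown rounded to 4 decimals, so these recover the underlying integer eigenvalues to within that precision.)
Verification: the trace of A = 4 equals the sum of eigenvalues 4, and det(A) ≈ -3.9998 matches the eigenvalue product -4.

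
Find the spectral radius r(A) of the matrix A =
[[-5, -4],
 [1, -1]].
r(A) = 3

The eigenvalues of A are the roots of its characteristic polynomial. With M = A (coefficients from the trace and determinant):
  p(λ) = det(λ I - M) = λ^2 + 6λ + 9.
For λ^2 + 6λ + 9 the discriminant is 0. It is a perfect square (0^2), so the roots are rational: λ = (-6 ± 0)/2 = -3, -3.
Thus the eigenvalues (to 4 decimals) are -3 (modulus 3). The spectral radius is the largest modulus: r(A) = 3. (Cross-check: r(A) ≤ ||A||_2 ≈ 6.4051; equality holds whenever A is normal, though it can also hold for some non-normal A.)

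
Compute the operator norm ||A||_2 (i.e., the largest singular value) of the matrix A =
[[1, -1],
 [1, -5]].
||A||_2 = sqrt((28 + sqrt(720))/2) ≈ 5.2361 (= sqrt(largest eigenvalue of A^T A))

||A||_2 = sigma_max(A) = sqrt(lambda_max(A^T A)). Form the symmetric matrix M = A^T A =
[[2, -6],
 [-6, 26]].
Its characteristic polynomial (trace, determinant of M give the coefficients) is
  p(λ) = det(λ I - M) = λ^2 - 28λ + 16.
For λ^2 - 28λ + 16 the discriminant is 720. It is nonnegative but not a perfect square, so the roots are real and irrational: λ = (28 ± sqrt(720))/2 ≈ 27.4164, 0.5836.
So the eigenvalues of A^T A are ≈ 0.5836, 27.4164 (all ≥ 0, as they must be for A^T A). The largest is λ_max = (28 + sqrt(720))/2 ≈ 27.4164, hence ||A||_2 = sqrt(λ_max) = sqrt((28 + sqrt(720))/2) ≈ 5.2361.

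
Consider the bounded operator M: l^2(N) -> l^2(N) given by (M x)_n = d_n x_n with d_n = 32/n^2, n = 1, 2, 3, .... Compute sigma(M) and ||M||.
sigma(M) = {32/n^2 : n ≥ 1} ∪ {0}; ||M|| = 32

A bounded diagonal operator on l^2 with diagonal entries d_n has spectrum equal to the closure of {d_n : n ≥ 1}: every d_n is an eigenvalue (with eigenvector e_n), so {d_n} ⊂ sigma(M); the spectrum is closed, so its closure is too; and for lambda not in the closure, (M - lambda I) has bounded inverse (the diagonal entries 1/(d_n - lambda) are bounded). For our sequence d_n = 32/n^2, n = 1, 2, 3, ...:
  - {d_n} = {32/n^2 : n ≥ 1}; the only limit point is 0
  - closure = {32/n^2 : n ≥ 1} ∪ {0}
For the norm: a diagonal operator has ||M|| = sup_n |d_n|. Here d_n = 32/n^2 is positive and decreasing, so sup_n |d_n| = d_1 = 32. So ||M|| = 32.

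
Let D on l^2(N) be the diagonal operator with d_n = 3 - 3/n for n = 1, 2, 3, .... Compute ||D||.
||D|| = 3

For a diagonal operator on l^2 with entries d_n, ||D|| = sup_n |d_n|. Here d_1 = 0, d_2 = 3/2, ..., and d_n = 3 - 3/n increases monotonically toward 3. All terms lie in [0, 3), so |d_n| = d_n and the supremum is the limit 3, which is not attained by any individual d_n. Hence ||D|| = 3.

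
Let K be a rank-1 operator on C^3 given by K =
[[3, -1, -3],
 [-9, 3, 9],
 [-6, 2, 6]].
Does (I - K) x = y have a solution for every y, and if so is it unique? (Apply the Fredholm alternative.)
(I - K) is invertible (det(I - K) = -11 ≠ 0), so for every y in C^3 the equation (I - K) x = y has a unique solution.

K has rank 1, so it is an outer product K = u v^T: every row of K is a multiple of one row vector. Reading off the entries, u = (1, -3, -2) and v = (3, -1, -3) (row i of K equals u_i·v^T). A rank-one matrix u v^T satisfies K u = u (v·u) and kills the (2)-dimensional subspace v^⊥, so its characteristic polynomial is lambda^2 (lambda - v·u) with v·u = tr K = 12. Hence the eigenvalues of I - K are 1 (multiplicity 2) and 1 - (12) = -11, so det(I - K) = -11. (Direct check: I - K =
[[-2, 1, 3],
 [9, -2, -9],
 [6, -2, -5]]
has determinant -11.) The finite-dimensional Fredholm alternative says: either (I - K) is invertible, or ker(I - K) ≠ {0} and then range(I - K) = ker((I - K)^*)^⊥, with dim ker(I - K) = dim ker((I - K)^*). Since det(I - K) ≠ 0, 1 is not an eigenvalue of K and ker(I - K) = {0}, so we are in the first case: for every y there is a unique x = (I - K)^(-1) y. Explicitly, by the Sherman–Morrison formula, (I - u v^T)^(-1) = I + u v^T/(1 - v·u), i.e. (I - K)^(-1) = I + K/(-11).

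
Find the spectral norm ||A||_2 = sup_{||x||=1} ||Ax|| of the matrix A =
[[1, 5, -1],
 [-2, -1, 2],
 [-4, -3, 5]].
||A||_2 ≈ 8.549 (= sqrt(largest eigenvalue of A^T A))

||A||_2 = sigma_max(A) = sqrt(lambda_max(A^T A)). Form the symmetric matrix M = A^T A =
[[21, 19, -25],
 [19, 35, -22],
 [-25, -22, 30]].
Its characteristic polynomial (trace, sum of principal 2x2 minors, determinant of M give the coefficients) is
  p(λ) = det(λ I - M) = λ^3 - 86λ^2 + 945λ - 81.
No integer candidate from the rational root theorem (±divisors of 81) is a root, so the roots are irrational. The cubic discriminant is Δ = 3141410769 > 0, so there are three distinct real roots. p(0) = -81 and p(1) = 779 have opposite signs, so a root lies in (0, 1); Newton's method refines it to λ ≈ 0.0864. p(12) = 603 and p(13) = -133 have opposite signs, so a root lies in (12, 13); Newton's method refines it to λ ≈ 12.8286. p(73) = -373 and p(74) = 4137 have opposite signs, so a root lies in (73, 74); Newton's method refines it to λ ≈ 73.085. Check (Vieta): the three roots sum to 86, matching tr M = 86.
So the eigenvalues of A^T A are ≈ 0.0864, 12.8286, 73.085 (all ≥ 0, as they must be for A^T A). The largest is λ_max ≈ 73.085, hence ||A||_2 = sqrt(λ_max) ≈ 8.549.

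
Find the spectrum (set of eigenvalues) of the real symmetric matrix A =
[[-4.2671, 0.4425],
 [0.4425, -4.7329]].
sigma(A) ≈ {-5, -4}

A is real symmetric, so its spectrum consists of real eigenvalues. Expanding the characteristic polynomial of the displayed matrix gives
  det(λ I - A) = p(λ) = λ^2 + (9)λ + (20).
Solving p(λ) = 0 yields eigenvalues ≈ -5, -4. (A is shown rounded to 4 decimals, so these recover the underlying integer eigenvalues to within that precision.)
Verification: the trace of A = -9 equals the sum of eigenvalues -9, and det(A) ≈ 20.0000 matches the eigenvalue product 20.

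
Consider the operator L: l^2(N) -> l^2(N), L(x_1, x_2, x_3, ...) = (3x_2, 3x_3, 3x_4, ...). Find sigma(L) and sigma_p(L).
sigma(L) = closed disk {z in C : |z| ≤ 3}; sigma_p(L) = open disk {z in C : |z| < 3}

Note L = 3·V where V is the unit left shift (V x)_k = x_{k+1}; so sigma(L) = 3·sigma(V) and ||L|| = 3||V||. ||L x||^2 = 9sum_{k≥2} |x_k|^2 ≤ 9||x||^2, with equality on {x : x_1 = 0}, so ||L|| = 3. For any lambda with |lambda| < 3, set r = lambda/3 (|r| < 1); the vector x = (1, r, r^2, ...) is in l^2 and satisfies L x = 3(r, r^2, ...) = lambda x, so lambda is an eigenvalue. On the boundary |lambda| = 3 the geometric series diverges, so no l^2 eigenvector exists, but these lambda lie in the approximate point spectrum. Hence sigma(L) is the closed disk of radius 3 and sigma_p(L) is the open disk.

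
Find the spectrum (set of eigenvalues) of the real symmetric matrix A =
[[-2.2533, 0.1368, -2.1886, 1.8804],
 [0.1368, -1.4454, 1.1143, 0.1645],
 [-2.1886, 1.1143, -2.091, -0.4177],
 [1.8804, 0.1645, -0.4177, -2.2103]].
sigma(A) ≈ {-5, -3, -1, 1}

A is real symmetric, so its spectrum consists of real eigenvalues. Expanding the characteristic polynomial of the displayed matrix gives
  det(λ I - A) = p(λ) = λ^4 + (8)λ^3 + (14)λ^2 + (-8)λ + (-15).
Solving p(λ) = 0 yields eigenvalues ≈ -5, -3, -1, 1. (A is shown rounded to 4 decimals, so these recover the underlying integer eigenvalues to within that precision.)
Verification: the trace of A = -8 equals the sum of eigenvalues -8, and det(A) ≈ -14.9993 matches the eigenvalue product -15.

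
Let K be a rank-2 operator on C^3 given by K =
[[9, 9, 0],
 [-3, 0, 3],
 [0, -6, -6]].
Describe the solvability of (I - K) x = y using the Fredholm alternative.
(I - K) is invertible (det(I - K) = -11 ≠ 0), so for every y in C^3 the equation (I - K) x = y has a unique solution.

K has rank 2 and factors as K = U V^T = u1 v1^T + u2 v2^T with u1 = (-3, 1, 0), v1 = (-3, -3, 0), u2 = (0, 1, -2), v2 = (0, 3, 3) (multiplying out reproduces the displayed K). The nonzero eigenvalues of U V^T coincide with those of the 2 x 2 matrix G = V^T U = [[v1·u1, v1·u2], [v2·u1, v2·u2]] = [[6, -3], [3, -3]], and by the Sylvester determinant identity det(I_3 - U V^T) = det(I_2 - V^T U) = det([[-5, 3], [-3, 4]]) = (-5)(4) - (3)(-3) = -11. (Direct check: I - K =
[[-8, -9, 0],
 [3, 1, -3],
 [0, 6, 7]]
has determinant -11.) The finite-dimensional Fredholm alternative says: either (I - K) is invertible, or ker(I - K) ≠ {0} and then range(I - K) = ker((I - K)^*)^⊥, with dim ker(I - K) = dim ker((I - K)^*). Since det(I - K) ≠ 0, 1 is not an eigenvalue of K and ker(I - K) = {0}, so we are in the first case: for every y there is a unique x = (I - K)^(-1) y. (Explicitly, by the Woodbury identity, (I - U V^T)^(-1) = I + U (I_2 - G)^(-1) V^T.)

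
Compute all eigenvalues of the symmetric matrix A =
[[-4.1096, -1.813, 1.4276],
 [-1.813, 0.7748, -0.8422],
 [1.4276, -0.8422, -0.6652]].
sigma(A) ≈ {-5, -1, 2}

A is real symmetric, so its spectrum consists of real eigenvalues. Expanding the characteristic polynomial of the displayed matrix gives
  det(λ I - A) = p(λ) = λ^3 + (4)λ^2 + (-7)λ + (-10).
Solving p(λ) = 0 yields eigenvalues ≈ -5, -1, 2. (A is shown rounded to 4 decimals, so these recover the underlying integer eigenvalues to within that precision.)
Verification: the trace of A = -4 equals the sum of eigenvalues -4, and det(A) ≈ 10.0001 matches the eigenvalue product 10.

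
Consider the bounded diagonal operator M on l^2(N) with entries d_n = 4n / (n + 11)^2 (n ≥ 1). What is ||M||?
||M|| = 1/11 (attained at n = 11)

For M diagonal, ||M|| = sup_n |d_n|. Treat f(x) = 4x / (x + 11)^2 for real x > 0. By the quotient rule, f'(x) = 4(11 - x)/(x + 11)^3, which is positive for x < 11 and negative for x > 11. So f has a unique maximum at x = 11, and since 11 is a positive integer, the supremum over n ≥ 1 is attained at n = 11: d_11 = 4·11/(11 + 11)^2 = 4·11/484 = 1/11. Hence ||M|| = 1/11.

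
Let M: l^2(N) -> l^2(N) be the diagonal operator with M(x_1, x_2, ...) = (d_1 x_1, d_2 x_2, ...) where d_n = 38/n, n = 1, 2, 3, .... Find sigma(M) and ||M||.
sigma(M) = {38/n : n ≥ 1} ∪ {0}; ||M|| = 38

A bounded diagonal operator on l^2 with diagonal entries d_n has spectrum equal to the closure of {d_n : n ≥ 1}: every d_n is an eigenvalue (with eigenvector e_n), so {d_n} ⊂ sigma(M); the spectrum is closed, so its closure is too; and for lambda not in the closure, (M - lambda I) has bounded inverse (the diagonal entries 1/(d_n - lambda) are bounded). For our sequence d_n = 38/n, n = 1, 2, 3, ...:
  - {d_n} = {38/n : n ≥ 1}; the only limit point is 0
  - closure = {38/n : n ≥ 1} ∪ {0}
For the norm: a diagonal operator has ||M|| = sup_n |d_n|. Here d_n = 38/n is positive and decreasing, so sup_n |d_n| = d_1 = 38. So ||M|| = 38.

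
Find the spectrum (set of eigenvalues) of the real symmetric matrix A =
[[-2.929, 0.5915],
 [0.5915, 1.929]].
sigma(A) ≈ {-3, 2}

A is real symmetric, so its spectrum consists of real eigenvalues. Expanding the characteristic polynomial of the displayed matrix gives
  det(λ I - A) = p(λ) = λ^2 + (1)λ + (-6).
Solving p(λ) = 0 yields eigenvalues ≈ -3, 2. (A is shown rounded to 4 decimals, so these recover the underlying integer eigenvalues to within that precision.)
Verification: the trace of A = -1 equals the sum of eigenvalues -1, and det(A) ≈ -5.9999 matches the eigenvalue product -6.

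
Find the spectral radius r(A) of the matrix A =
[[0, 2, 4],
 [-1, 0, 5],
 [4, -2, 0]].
r(A) = 4

The eigenvalues of A are the roots of its characteristic polynomial. With M = A (coefficients from the trace, the sum of principal 2x2 minors, and det A):
  p(λ) = det(λ I - M) = λ^3 - 4λ - 48.
By the rational root theorem any rational root is an integer divisor of 48. Testing λ = 4: p(4) = 64 + 0 - 16 - 48 = 0, so λ = 4 is a root. Dividing out (λ - 4) leaves p(λ) = (λ - 4)(λ^2 + 4λ + 12). For λ^2 + 4λ + 12 the discriminant is -32. It is negative, so the roots are the complex-conjugate pair λ = -2 ± (sqrt(32)/2) i ≈ -2 ± 2.8284i. For a conjugate pair the product of the roots equals the constant term, so |λ|^2 = 12 and |λ| = sqrt(12) ≈ 3.4641.
Thus the eigenvalues (to 4 decimals) are -2 ± 2.8284i (modulus 3.4641); 4 (modulus 4). The spectral radius is the largest modulus: r(A) = 4. (Cross-check: r(A) ≤ ||A||_2 ≈ 6.6725; equality holds whenever A is normal, though it can also hold for some non-normal A.)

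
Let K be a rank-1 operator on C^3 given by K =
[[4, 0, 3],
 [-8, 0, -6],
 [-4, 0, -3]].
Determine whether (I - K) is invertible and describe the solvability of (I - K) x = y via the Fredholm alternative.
(I - K) is singular (det(I - K) = 0, i.e. 1 ∈ sigma(K)). (I - K) x = y is solvable iff y ⊥ ker((I - K)^*) = span{(4, 0, 3)}, i.e. iff 4y_1 + 3y_3 = 0. When solvable, the solutions are x = y + c·(1, -2, -1), c arbitrary (ker(I - K) = span{(1, -2, -1)}, dimension 1).

K has rank 1, so it is an outer product K = u v^T: every row of K is a multiple of one row vector. Reading off the entries, u = (1, -2, -1) and v = (4, 0, 3) (row i of K equals u_i·v^T). A rank-one matrix u v^T satisfies K u = u (v·u) and kills the (2)-dimensional subspace v^⊥, so its characteristic polynomial is lambda^2 (lambda - v·u) with v·u = tr K = 1. Hence the eigenvalues of I - K are 1 (multiplicity 2) and 1 - (1) = 0, so det(I - K) = 0. (Direct check: I - K =
[[-3, 0, -3],
 [8, 1, 6],
 [4, 0, 4]]
has determinant 0.) So 1 is an eigenvalue of K and (I - K) is not invertible. The finite-dimensional Fredholm alternative says: either (I - K) is invertible, or ker(I - K) ≠ {0} and then range(I - K) = ker((I - K)^*)^⊥, with dim ker(I - K) = dim ker((I - K)^*). We are in the second case, so we need both kernels. Kernel of I - K: (I - K) u = u - u (v·u) = u - u = 0, so ker(I - K) = span{u} = span{(1, -2, -1)} (it is exactly 1-dimensional because rank(I - K) = 2). Kernel of the adjoint: K is real, so (I - K)^* = I - K^T = I - v u^T, and (I - v u^T) v = v - v (u·v) = 0; hence ker((I - K)^*) = span{v} = span{(4, 0, 3)}. Therefore (I - K) x = y is solvable iff <y, v> = 0, i.e. iff 4y_1 + 3y_3 = 0. When this holds, K y = u (v·y) = 0, so (I - K) y = y and x = y is a particular solution; the full solution set is the line x = y + c·u = y + c·(1, -2, -1), c ∈ C.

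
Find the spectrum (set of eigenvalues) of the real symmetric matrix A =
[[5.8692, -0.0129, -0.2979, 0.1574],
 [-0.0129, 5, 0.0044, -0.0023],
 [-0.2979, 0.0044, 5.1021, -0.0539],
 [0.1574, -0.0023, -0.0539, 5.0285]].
sigma(A) ≈ {5, 6} (5 with multiplicity 3)

A is real symmetric, so its spectrum consists of real eigenvalues. Expanding the characteristic polynomial of the displayed matrix gives
  det(λ I - A) = p(λ) = λ^4 + (-21)λ^3 + (165)λ^2 + (-575)λ + (750).
Solving p(λ) = 0 yields eigenvalues ≈ 5, 5, 5, 6. (A is shown rounded to 4 decimals, so these recover the underlying integer eigenvalues to within that precision.)
Verification: the trace of A = 21 equals the sum of eigenvalues 21, and det(A) ≈ 750.0003 matches the eigenvalue product 750.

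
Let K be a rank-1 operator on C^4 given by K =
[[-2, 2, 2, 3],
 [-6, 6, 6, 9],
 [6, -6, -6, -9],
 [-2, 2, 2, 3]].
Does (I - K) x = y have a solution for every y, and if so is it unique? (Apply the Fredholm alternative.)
(I - K) is singular (det(I - K) = 0, i.e. 1 ∈ sigma(K)). (I - K) x = y is solvable iff y ⊥ ker((I - K)^*) = span{(-2, 2, 2, 3)}, i.e. iff -2y_1 + 2y_2 + 2y_3 + 3y_4 = 0. When solvable, the solutions are x = y + c·(1, 3, -3, 1), c arbitrary (ker(I - K) = span{(1, 3, -3, 1)}, dimension 1).

K has rank 1, so it is an outer product K = u v^T: every row of K is a multiple of one row vector. Reading off the entries, u = (1, 3, -3, 1) and v = (-2, 2, 2, 3) (row i of K equals u_i·v^T). A rank-one matrix u v^T satisfies K u = u (v·u) and kills the (3)-dimensional subspace v^⊥, so its characteristic polynomial is lambda^3 (lambda - v·u) with v·u = tr K = 1. Hence the eigenvalues of I - K are 1 (multiplicity 3) and 1 - (1) = 0, so det(I - K) = 0. (Direct check: I - K =
[[3, -2, -2, -3],
 [6, -5, -6, -9],
 [-6, 6, 7, 9],
 [2, -2, -2, -2]]
has determinant 0.) So 1 is an eigenvalue of K and (I - K) is not invertible. The finite-dimensional Fredholm alternative says: either (I - K) is invertible, or ker(I - K) ≠ {0} and then range(I - K) = ker((I - K)^*)^⊥, with dim ker(I - K) = dim ker((I - K)^*). We are in the second case, so we need both kernels. Kernel of I - K: (I - K) u = u - u (v·u) = u - u = 0, so ker(I - K) = span{u} = span{(1, 3, -3, 1)} (it is exactly 1-dimensional because rank(I - K) = 3). Kernel of the adjoint: K is real, so (I - K)^* = I - K^T = I - v u^T, and (I - v u^T) v = v - v (u·v) = 0; hence ker((I - K)^*) = span{v} = span{(-2, 2, 2, 3)}. Therefore (I - K) x = y is solvable iff <y, v> = 0, i.e. iff -2y_1 + 2y_2 + 2y_3 + 3y_4 = 0. When this holds, K y = u (v·y) = 0, so (I - K) y = y and x = y is a particular solution; the full solution set is the line x = y + c·u = y + c·(1, 3, -3, 1), c ∈ C.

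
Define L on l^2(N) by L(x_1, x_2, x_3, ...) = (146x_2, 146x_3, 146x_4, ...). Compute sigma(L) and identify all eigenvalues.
sigma(L) = closed disk {z in C : |z| ≤ 146}; sigma_p(L) = open disk {z in C : |z| < 146}

Note L = 146·V where V is the unit left shift (V x)_k = x_{k+1}; so sigma(L) = 146·sigma(V) and ||L|| = 146||V||. ||L x||^2 = 21316sum_{k≥2} |x_k|^2 ≤ 21316||x||^2, with equality on {x : x_1 = 0}, so ||L|| = 146. For any lambda with |lambda| < 146, set r = lambda/146 (|r| < 1); the vector x = (1, r, r^2, ...) is in l^2 and satisfies L x = 146(r, r^2, ...) = lambda x, so lambda is an eigenvalue. On the boundary |lambda| = 146 the geometric series diverges, so no l^2 eigenvector exists, but these lambda lie in the approximate point spectrum. Hence sigma(L) is the closed disk of radius 146 and sigma_p(L) is the open disk.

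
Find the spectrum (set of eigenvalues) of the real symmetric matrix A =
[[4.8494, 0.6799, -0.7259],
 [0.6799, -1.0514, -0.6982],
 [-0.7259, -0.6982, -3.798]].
sigma(A) ≈ {-4, -1, 5}

A is real symmetric, so its spectrum consists of real eigenvalues. Expanding the characteristic polynomial of the displayed matrix gives
  det(λ I - A) = p(λ) = λ^3 + (0)λ^2 + (-21)λ + (-20).
Solving p(λ) = 0 yields eigenvalues ≈ -4, -1, 5. (A is shown rounded to 4 decimals, so these recover the underlying integer eigenvalues to within that precision.)
Verification: the trace of A = 0 equals the sum of eigenvalues 0, and det(A) ≈ 19.9996 matches the eigenvalue product 20.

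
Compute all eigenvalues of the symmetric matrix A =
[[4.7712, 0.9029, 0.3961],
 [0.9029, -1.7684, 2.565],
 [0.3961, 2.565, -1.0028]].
sigma(A) ≈ {-4, 1, 5}

A is real symmetric, so its spectrum consists of real eigenvalues. Expanding the characteristic polynomial of the displayed matrix gives
  det(λ I - A) = p(λ) = λ^3 + (-2)λ^2 + (-19)λ + (20).
Solving p(λ) = 0 yields eigenvalues ≈ -4, 1, 5. (A is shown rounded to 4 decimals, so these recover the underlying integer eigenvalues to within that precision.)
Verification: the trace of A = 2 equals the sum of eigenvalues 2, and det(A) ≈ -20.0001 matches the eigenvalue product -20.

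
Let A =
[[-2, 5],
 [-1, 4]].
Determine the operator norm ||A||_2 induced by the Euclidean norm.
||A||_2 = sqrt((46 + sqrt(2080))/2) ≈ 6.7678 (= sqrt(largest eigenvalue of A^T A))

||A||_2 = sigma_max(A) = sqrt(lambda_max(A^T A)). Form the symmetric matrix M = A^T A =
[[5, -14],
 [-14, 41]].
Its characteristic polynomial (trace, determinant of M give the coefficients) is
  p(λ) = det(λ I - M) = λ^2 - 46λ + 9.
For λ^2 - 46λ + 9 the discriminant is 2080. It is nonnegative but not a perfect square, so the roots are real and irrational: λ = (46 ± sqrt(2080))/2 ≈ 45.8035, 0.1965.
So the eigenvalues of A^T A are ≈ 0.1965, 45.8035 (all ≥ 0, as they must be for A^T A). The largest is λ_max = (46 + sqrt(2080))/2 ≈ 45.8035, hence ||A||_2 = sqrt(λ_max) = sqrt((46 + sqrt(2080))/2) ≈ 6.7678.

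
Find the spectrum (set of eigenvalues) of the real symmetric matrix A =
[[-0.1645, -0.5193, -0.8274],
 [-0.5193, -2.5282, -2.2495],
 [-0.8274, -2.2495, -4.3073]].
sigma(A) ≈ {-6, -1, 0}

A is real symmetric, so its spectrum consists of real eigenvalues. Expanding the characteristic polynomial of the displayed matrix gives
  det(λ I - A) = p(λ) = λ^3 + (7)λ^2 + (6)λ + (0).
Solving p(λ) = 0 yields eigenvalues ≈ -6, -1, 0. (A is shown rounded to 4 decimals, so these recover the underlying integer eigenvalues to within that precision.)
Verification: the trace of A = -7 equals the sum of eigenvalues -7, and det(A) ≈ 0.0003 matches the eigenvalue product 0.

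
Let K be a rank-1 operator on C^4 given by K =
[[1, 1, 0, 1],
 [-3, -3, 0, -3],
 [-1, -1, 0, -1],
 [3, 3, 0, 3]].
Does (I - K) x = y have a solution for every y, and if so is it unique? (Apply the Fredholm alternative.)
(I - K) is singular (det(I - K) = 0, i.e. 1 ∈ sigma(K)). (I - K) x = y is solvable iff y ⊥ ker((I - K)^*) = span{(1, 1, 0, 1)}, i.e. iff y_1 + y_2 + y_4 = 0. When solvable, the solutions are x = y + c·(1, -3, -1, 3), c arbitrary (ker(I - K) = span{(1, -3, -1, 3)}, dimension 1).

K has rank 1, so it is an outer product K = u v^T: every row of K is a multiple of one row vector. Reading off the entries, u = (1, -3, -1, 3) and v = (1, 1, 0, 1) (row i of K equals u_i·v^T). A rank-one matrix u v^T satisfies K u = u (v·u) and kills the (3)-dimensional subspace v^⊥, so its characteristic polynomial is lambda^3 (lambda - v·u) with v·u = tr K = 1. Hence the eigenvalues of I - K are 1 (multiplicity 3) and 1 - (1) = 0, so det(I - K) = 0. (Direct check: I - K =
[[0, -1, 0, -1],
 [3, 4, 0, 3],
 [1, 1, 1, 1],
 [-3, -3, 0, -2]]
has determinant 0.) So 1 is an eigenvalue of K and (I - K) is not invertible. The finite-dimensional Fredholm alternative says: either (I - K) is invertible, or ker(I - K) ≠ {0} and then range(I - K) = ker((I - K)^*)^⊥, with dim ker(I - K) = dim ker((I - K)^*). We are in the second case, so we need both kernels. Kernel of I - K: (I - K) u = u - u (v·u) = u - u = 0, so ker(I - K) = span{u} = span{(1, -3, -1, 3)} (it is exactly 1-dimensional because rank(I - K) = 3). Kernel of the adjoint: K is real, so (I - K)^* = I - K^T = I - v u^T, and (I - v u^T) v = v - v (u·v) = 0; hence ker((I - K)^*) = span{v} = span{(1, 1, 0, 1)}. Therefore (I - K) x = y is solvable iff <y, v> = 0, i.e. iff y_1 + y_2 + y_4 = 0. When this holds, K y = u (v·y) = 0, so (I - K) y = y and x = y is a particular solution; the full solution set is the line x = y + c·u = y + c·(1, -3, -1, 3), c ∈ C.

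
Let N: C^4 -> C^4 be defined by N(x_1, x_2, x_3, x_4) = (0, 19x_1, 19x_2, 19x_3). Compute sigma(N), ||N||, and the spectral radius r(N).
sigma(N) = {0}; ||N|| = 19; r(N) = 0. (N is nilpotent with N^4 = 0.)

On C^4, N is a strictly lower-triangular matrix with 19 on the subdiagonal and zeros elsewhere, so its characteristic polynomial is lambda^4 and every eigenvalue is 0: sigma(N) = {0}. For the operator norm, N e_i = 19e_{i+1} for i = 1, ..., 3 and N e_4 = 0, so the singular values of N are 19 (with multiplicity 3) and 0; hence ||N|| = 19. The spectral radius r(N) = max|lambda| = 0. Note ||N|| > r(N) — characteristic of non-normal nilpotent operators. Indeed N^4 = 0.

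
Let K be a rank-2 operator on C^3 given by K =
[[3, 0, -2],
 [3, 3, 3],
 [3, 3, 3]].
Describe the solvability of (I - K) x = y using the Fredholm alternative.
(I - K) is invertible (det(I - K) = 16 ≠ 0), so for every y in C^3 the equation (I - K) x = y has a unique solution.

K has rank 2 and factors as K = U V^T = u1 v1^T + u2 v2^T with u1 = (0, -1, -1), v1 = (-3, -3, -3), u2 = (1, 0, 0), v2 = (3, 0, -2) (multiplying out reproduces the displayed K). The nonzero eigenvalues of U V^T coincide with those of the 2 x 2 matrix G = V^T U = [[v1·u1, v1·u2], [v2·u1, v2·u2]] = [[6, -3], [2, 3]], and by the Sylvester determinant identity det(I_3 - U V^T) = det(I_2 - V^T U) = det([[-5, 3], [-2, -2]]) = (-5)(-2) - (3)(-2) = 16. (Direct check: I - K =
[[-2, 0, 2],
 [-3, -2, -3],
 [-3, -3, -2]]
has determinant 16.) The finite-dimensional Fredholm alternative says: either (I - K) is invertible, or ker(I - K) ≠ {0} and then range(I - K) = ker((I - K)^*)^⊥, with dim ker(I - K) = dim ker((I - K)^*). Since det(I - K) ≠ 0, 1 is not an eigenvalue of K and ker(I - K) = {0}, so we are in the first case: for every y there is a unique x = (I - K)^(-1) y. (Explicitly, by the Woodbury identity, (I - U V^T)^(-1) = I + U (I_2 - G)^(-1) V^T.)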